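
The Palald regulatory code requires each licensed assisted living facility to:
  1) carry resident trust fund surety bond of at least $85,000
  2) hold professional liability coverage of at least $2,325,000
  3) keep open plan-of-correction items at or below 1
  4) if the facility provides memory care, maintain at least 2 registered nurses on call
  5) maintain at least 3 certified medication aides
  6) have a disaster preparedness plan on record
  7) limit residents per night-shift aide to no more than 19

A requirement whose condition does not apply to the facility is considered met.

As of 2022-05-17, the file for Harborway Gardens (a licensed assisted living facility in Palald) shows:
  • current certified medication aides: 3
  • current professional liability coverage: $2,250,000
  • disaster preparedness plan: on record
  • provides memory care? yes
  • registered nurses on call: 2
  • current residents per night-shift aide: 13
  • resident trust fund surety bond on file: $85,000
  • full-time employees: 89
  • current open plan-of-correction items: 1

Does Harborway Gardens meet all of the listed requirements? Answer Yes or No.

No

1. resident trust fund surety bond $85,000 ≥ $85,000 → met
2. professional liability coverage $2,250,000 < $2,325,000 → not met
3. open plan-of-correction items 1 ≤ 1 → met
4. condition 'provides memory care' holds; registered nurses on call 2 ≥ 2 → met
5. certified medication aides 3 ≥ 3 → met
6. disaster preparedness plan present → met
7. residents per night-shift aide 13 ≤ 19 → met
Not met: 2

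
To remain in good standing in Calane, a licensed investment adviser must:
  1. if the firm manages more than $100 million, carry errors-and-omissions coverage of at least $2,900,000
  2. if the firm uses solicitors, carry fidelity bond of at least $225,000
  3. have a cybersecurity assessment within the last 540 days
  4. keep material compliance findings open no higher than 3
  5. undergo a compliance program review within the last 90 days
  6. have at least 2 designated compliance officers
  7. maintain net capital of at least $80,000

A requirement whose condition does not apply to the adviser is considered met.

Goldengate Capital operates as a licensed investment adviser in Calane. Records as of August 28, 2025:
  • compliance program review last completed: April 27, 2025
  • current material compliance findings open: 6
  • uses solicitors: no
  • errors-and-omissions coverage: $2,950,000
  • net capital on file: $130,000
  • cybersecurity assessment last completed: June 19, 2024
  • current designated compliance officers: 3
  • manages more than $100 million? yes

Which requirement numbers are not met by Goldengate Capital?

1. condition 'manages more than $100 million' holds; errors-and-omissions coverage $2,950,000 ≥ $2,900,000 → met
2. condition 'uses solicitors' does not hold → requirement n/a → met
3. cybersecurity assessment 435 days ago vs limit 540 → met
4. material compliance findings open 6 > 3 → not met
5. compliance program review 123 days ago vs limit 90 → not met
6. designated compliance officers 3 ≥ 2 → met
7. net capital $130,000 ≥ $80,000 → met
Not met: 4, 5

4, 5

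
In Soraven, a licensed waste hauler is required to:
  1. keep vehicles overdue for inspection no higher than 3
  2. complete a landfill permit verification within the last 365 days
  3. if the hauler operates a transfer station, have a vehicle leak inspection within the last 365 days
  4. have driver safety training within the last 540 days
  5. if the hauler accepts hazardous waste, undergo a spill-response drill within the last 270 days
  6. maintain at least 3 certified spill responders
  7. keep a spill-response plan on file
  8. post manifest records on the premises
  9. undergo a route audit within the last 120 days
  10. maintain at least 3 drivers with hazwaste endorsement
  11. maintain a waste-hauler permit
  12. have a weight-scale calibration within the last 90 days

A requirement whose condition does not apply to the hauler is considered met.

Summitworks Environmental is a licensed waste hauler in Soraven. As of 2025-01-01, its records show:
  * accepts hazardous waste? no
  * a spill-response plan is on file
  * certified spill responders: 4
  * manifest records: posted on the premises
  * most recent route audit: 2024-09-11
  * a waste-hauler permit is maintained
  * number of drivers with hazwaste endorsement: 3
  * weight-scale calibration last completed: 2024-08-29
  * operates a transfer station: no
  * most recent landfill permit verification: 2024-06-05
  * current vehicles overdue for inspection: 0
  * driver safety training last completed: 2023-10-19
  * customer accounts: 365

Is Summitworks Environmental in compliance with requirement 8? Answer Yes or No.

8. manifest records present → met

Yes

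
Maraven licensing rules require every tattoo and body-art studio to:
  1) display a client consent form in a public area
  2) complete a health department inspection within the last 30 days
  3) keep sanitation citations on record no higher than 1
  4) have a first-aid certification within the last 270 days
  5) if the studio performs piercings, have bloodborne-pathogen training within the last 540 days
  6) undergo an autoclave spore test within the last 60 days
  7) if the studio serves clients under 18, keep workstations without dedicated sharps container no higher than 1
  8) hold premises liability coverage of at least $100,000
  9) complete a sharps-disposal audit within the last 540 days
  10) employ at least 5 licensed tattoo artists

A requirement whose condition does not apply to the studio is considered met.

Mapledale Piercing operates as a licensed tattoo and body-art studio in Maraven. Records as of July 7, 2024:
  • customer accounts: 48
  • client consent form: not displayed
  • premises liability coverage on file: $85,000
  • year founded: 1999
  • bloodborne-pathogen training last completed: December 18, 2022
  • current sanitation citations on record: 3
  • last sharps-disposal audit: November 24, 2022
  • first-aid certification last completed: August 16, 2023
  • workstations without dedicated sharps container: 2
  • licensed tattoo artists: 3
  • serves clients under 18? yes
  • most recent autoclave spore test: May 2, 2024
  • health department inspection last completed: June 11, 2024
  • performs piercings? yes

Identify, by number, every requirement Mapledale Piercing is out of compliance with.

1, 3, 4, 5, 6, 7, 8, 9, 10

1. client consent form absent → not met
2. health department inspection 26 days ago vs limit 30 → met
3. sanitation citations on record 3 > 1 → not met
4. first-aid certification 326 days ago vs limit 270 → not met
5. condition 'performs piercings' holds; bloodborne-pathogen training 567 days ago vs limit 540 → not met
6. autoclave spore test 66 days ago vs limit 60 → not met
7. condition 'serves clients under 18' holds; workstations without dedicated sharps container 2 > 1 → not met
8. premises liability coverage $85,000 < $100,000 → not met
9. sharps-disposal audit 591 days ago vs limit 540 → not met
10. licensed tattoo artists 3 < 5 → not met
Not met: 1, 3, 4, 5, 6, 7, 8, 9, 10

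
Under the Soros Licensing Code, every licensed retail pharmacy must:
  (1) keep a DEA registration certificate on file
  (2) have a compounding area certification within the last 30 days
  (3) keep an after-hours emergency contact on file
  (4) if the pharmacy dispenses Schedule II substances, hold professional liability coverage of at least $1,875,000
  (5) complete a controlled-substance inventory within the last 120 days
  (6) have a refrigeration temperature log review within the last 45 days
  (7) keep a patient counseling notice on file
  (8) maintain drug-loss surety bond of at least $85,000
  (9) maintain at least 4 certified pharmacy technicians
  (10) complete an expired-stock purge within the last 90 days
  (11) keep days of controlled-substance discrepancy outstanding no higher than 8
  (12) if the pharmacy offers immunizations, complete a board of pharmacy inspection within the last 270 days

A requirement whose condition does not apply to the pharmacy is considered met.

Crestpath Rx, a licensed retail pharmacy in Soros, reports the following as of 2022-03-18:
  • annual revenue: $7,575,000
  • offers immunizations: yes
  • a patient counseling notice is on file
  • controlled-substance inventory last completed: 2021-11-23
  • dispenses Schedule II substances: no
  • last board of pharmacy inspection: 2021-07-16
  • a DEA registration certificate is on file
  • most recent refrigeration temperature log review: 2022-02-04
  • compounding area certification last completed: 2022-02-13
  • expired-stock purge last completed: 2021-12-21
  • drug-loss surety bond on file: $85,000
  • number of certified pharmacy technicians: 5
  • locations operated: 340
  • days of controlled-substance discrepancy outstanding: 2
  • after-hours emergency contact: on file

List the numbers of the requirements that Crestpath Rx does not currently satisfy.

2

1. DEA registration certificate present → met
2. compounding area certification 33 days ago vs limit 30 → not met
3. after-hours emergency contact present → met
4. condition 'dispenses Schedule II substances' does not hold → requirement n/a → met
5. controlled-substance inventory 115 days ago vs limit 120 → met
6. refrigeration temperature log review 42 days ago vs limit 45 → met
7. patient counseling notice present → met
8. drug-loss surety bond $85,000 ≥ $85,000 → met
9. certified pharmacy technicians 5 ≥ 4 → met
10. expired-stock purge 87 days ago vs limit 90 → met
11. days of controlled-substance discrepancy outstanding 2 ≤ 8 → met
12. condition 'offers immunizations' holds; board of pharmacy inspection 245 days ago vs limit 270 → met
Not met: 2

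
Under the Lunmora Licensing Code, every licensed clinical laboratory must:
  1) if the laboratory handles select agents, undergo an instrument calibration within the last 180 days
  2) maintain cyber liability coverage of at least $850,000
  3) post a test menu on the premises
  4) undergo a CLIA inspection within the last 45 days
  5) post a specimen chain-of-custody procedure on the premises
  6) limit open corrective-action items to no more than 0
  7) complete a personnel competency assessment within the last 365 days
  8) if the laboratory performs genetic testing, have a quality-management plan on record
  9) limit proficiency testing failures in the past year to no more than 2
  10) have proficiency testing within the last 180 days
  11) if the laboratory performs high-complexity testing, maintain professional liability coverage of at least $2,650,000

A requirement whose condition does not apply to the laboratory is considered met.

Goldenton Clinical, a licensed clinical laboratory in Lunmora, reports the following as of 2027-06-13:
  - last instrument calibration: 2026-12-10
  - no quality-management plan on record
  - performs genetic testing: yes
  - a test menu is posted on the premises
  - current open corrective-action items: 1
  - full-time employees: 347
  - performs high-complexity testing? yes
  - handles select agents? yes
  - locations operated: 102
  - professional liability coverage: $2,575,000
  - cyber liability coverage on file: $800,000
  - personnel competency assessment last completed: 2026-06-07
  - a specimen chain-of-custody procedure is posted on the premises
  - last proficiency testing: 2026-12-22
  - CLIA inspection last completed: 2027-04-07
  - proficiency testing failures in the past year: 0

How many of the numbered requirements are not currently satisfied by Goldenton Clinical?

7

1. condition 'handles select agents' holds; instrument calibration 185 days ago vs limit 180 → not met
2. cyber liability coverage $800,000 < $850,000 → not met
3. test menu present → met
4. CLIA inspection 67 days ago vs limit 45 → not met
5. specimen chain-of-custody procedure present → met
6. open corrective-action items 1 > 0 → not met
7. personnel competency assessment 371 days ago vs limit 365 → not met
8. condition 'performs genetic testing' holds; quality-management plan absent → not met
9. proficiency testing failures in the past year 0 ≤ 2 → met
10. proficiency testing 173 days ago vs limit 180 → met
11. condition 'performs high-complexity testing' holds; professional liability coverage $2,575,000 < $2,650,000 → not met
Not met: 7 of 11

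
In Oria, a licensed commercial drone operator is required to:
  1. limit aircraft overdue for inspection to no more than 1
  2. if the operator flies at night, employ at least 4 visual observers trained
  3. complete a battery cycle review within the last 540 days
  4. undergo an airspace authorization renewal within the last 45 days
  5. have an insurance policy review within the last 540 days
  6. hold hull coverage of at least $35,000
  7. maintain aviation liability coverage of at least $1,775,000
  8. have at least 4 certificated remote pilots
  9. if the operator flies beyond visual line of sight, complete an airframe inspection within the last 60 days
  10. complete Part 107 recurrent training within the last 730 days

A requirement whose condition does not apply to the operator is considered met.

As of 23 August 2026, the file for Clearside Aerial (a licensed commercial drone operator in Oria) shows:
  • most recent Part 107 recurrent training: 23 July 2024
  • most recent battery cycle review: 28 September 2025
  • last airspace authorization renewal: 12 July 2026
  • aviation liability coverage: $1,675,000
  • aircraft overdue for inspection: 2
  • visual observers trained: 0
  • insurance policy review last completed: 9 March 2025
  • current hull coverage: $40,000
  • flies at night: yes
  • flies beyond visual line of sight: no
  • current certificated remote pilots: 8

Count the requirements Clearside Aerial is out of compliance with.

1. aircraft overdue for inspection 2 > 1 → not met
2. condition 'flies at night' holds; visual observers trained 0 < 4 → not met
3. battery cycle review 329 days ago vs limit 540 → met
4. airspace authorization renewal 42 days ago vs limit 45 → met
5. insurance policy review 532 days ago vs limit 540 → met
6. hull coverage $40,000 ≥ $35,000 → met
7. aviation liability coverage $1,675,000 < $1,775,000 → not met
8. certificated remote pilots 8 ≥ 4 → met
9. condition 'flies beyond visual line of sight' does not hold → requirement n/a → met
10. Part 107 recurrent training 761 days ago vs limit 730 → not met
Not met: 4 of 10

4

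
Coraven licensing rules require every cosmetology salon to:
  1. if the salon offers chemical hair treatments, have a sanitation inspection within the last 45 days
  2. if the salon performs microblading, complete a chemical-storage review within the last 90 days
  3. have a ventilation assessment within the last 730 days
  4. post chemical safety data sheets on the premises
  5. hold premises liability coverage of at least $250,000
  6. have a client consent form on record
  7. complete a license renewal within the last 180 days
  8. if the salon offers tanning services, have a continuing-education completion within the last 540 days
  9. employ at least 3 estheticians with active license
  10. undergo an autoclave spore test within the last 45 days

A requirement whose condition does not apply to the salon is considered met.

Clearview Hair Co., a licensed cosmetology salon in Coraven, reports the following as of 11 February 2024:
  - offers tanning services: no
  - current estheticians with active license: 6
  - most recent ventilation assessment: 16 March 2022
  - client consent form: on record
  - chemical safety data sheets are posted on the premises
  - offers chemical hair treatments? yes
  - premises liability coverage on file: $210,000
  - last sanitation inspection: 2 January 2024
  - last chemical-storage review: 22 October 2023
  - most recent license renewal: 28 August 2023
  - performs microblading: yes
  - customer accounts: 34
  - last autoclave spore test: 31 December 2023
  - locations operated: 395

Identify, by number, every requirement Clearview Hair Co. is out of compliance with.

2, 5

1. condition 'offers chemical hair treatments' holds; sanitation inspection 40 days ago vs limit 45 → met
2. condition 'performs microblading' holds; chemical-storage review 112 days ago vs limit 90 → not met
3. ventilation assessment 697 days ago vs limit 730 → met
4. chemical safety data sheets present → met
5. premises liability coverage $210,000 < $250,000 → not met
6. client consent form present → met
7. license renewal 167 days ago vs limit 180 → met
8. condition 'offers tanning services' does not hold → requirement n/a → met
9. estheticians with active license 6 ≥ 3 → met
10. autoclave spore test 42 days ago vs limit 45 → met
Not met: 2, 5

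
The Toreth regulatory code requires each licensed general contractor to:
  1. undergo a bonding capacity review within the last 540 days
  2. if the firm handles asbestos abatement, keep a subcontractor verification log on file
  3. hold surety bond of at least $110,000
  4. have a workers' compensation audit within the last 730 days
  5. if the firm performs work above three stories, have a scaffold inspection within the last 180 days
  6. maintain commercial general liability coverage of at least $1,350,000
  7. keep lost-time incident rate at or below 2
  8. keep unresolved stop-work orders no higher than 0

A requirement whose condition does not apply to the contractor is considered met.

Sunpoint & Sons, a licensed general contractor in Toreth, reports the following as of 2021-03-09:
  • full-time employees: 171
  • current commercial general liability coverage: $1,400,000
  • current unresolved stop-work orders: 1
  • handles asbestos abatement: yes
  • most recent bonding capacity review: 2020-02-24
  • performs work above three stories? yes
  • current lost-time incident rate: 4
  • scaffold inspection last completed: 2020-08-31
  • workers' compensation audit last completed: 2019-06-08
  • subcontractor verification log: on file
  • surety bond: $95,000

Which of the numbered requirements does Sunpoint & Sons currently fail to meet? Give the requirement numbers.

1. bonding capacity review 379 days ago vs limit 540 → met
2. condition 'handles asbestos abatement' holds; subcontractor verification log present → met
3. surety bond $95,000 < $110,000 → not met
4. workers' compensation audit 640 days ago vs limit 730 → met
5. condition 'performs work above three stories' holds; scaffold inspection 190 days ago vs limit 180 → not met
6. commercial general liability coverage $1,400,000 ≥ $1,350,000 → met
7. lost-time incident rate 4 > 2 → not met
8. unresolved stop-work orders 1 > 0 → not met
Not met: 3, 5, 7, 8

3, 5, 7, 8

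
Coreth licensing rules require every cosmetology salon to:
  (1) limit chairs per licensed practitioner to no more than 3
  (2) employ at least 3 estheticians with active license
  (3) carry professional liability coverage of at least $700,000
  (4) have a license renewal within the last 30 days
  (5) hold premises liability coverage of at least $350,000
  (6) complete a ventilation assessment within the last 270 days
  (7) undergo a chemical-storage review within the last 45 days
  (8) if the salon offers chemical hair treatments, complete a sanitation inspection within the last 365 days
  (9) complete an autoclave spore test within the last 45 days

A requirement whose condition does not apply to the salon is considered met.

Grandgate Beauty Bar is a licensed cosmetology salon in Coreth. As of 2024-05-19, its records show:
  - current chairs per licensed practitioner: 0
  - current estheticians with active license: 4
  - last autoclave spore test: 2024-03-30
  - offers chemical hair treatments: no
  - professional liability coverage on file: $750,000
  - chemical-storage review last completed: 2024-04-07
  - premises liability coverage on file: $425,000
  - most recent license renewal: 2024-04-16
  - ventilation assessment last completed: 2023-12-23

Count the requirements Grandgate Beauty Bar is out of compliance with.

2

1. chairs per licensed practitioner 0 ≤ 3 → met
2. estheticians with active license 4 ≥ 3 → met
3. professional liability coverage $750,000 ≥ $700,000 → met
4. license renewal 33 days ago vs limit 30 → not met
5. premises liability coverage $425,000 ≥ $350,000 → met
6. ventilation assessment 148 days ago vs limit 270 → met
7. chemical-storage review 42 days ago vs limit 45 → met
8. condition 'offers chemical hair treatments' does not hold → requirement n/a → met
9. autoclave spore test 50 days ago vs limit 45 → not met
Not met: 2 of 9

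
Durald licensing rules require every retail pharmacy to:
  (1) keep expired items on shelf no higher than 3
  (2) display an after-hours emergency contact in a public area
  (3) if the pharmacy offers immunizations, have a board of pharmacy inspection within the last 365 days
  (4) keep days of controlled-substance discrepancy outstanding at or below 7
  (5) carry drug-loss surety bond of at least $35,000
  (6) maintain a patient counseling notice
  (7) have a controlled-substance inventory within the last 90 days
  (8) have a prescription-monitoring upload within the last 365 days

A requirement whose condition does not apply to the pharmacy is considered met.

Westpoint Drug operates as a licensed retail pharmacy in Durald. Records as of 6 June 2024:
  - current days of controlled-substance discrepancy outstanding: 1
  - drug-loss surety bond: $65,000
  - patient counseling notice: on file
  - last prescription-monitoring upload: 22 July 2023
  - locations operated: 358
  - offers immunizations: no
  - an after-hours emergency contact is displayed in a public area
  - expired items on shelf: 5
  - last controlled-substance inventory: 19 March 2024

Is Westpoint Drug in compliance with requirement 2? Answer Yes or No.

2. after-hours emergency contact present → met

Yes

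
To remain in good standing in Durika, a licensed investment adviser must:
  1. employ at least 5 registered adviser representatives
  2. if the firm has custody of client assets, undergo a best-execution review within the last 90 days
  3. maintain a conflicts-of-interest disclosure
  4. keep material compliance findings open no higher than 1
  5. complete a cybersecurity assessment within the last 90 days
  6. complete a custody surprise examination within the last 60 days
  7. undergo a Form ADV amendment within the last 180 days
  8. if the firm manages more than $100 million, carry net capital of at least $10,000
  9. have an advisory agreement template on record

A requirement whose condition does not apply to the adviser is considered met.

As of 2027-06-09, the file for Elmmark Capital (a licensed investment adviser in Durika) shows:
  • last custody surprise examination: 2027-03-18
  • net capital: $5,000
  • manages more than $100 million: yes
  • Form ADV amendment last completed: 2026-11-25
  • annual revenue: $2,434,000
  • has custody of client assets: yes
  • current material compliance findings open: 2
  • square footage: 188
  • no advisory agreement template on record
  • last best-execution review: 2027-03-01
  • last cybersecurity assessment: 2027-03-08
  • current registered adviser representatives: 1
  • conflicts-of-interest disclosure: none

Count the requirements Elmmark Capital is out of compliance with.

9

1. registered adviser representatives 1 < 5 → not met
2. condition 'has custody of client assets' holds; best-execution review 100 days ago vs limit 90 → not met
3. conflicts-of-interest disclosure absent → not met
4. material compliance findings open 2 > 1 → not met
5. cybersecurity assessment 93 days ago vs limit 90 → not met
6. custody surprise examination 83 days ago vs limit 60 → not met
7. Form ADV amendment 196 days ago vs limit 180 → not met
8. condition 'manages more than $100 million' holds; net capital $5,000 < $10,000 → not met
9. advisory agreement template absent → not met
Not met: 9 of 9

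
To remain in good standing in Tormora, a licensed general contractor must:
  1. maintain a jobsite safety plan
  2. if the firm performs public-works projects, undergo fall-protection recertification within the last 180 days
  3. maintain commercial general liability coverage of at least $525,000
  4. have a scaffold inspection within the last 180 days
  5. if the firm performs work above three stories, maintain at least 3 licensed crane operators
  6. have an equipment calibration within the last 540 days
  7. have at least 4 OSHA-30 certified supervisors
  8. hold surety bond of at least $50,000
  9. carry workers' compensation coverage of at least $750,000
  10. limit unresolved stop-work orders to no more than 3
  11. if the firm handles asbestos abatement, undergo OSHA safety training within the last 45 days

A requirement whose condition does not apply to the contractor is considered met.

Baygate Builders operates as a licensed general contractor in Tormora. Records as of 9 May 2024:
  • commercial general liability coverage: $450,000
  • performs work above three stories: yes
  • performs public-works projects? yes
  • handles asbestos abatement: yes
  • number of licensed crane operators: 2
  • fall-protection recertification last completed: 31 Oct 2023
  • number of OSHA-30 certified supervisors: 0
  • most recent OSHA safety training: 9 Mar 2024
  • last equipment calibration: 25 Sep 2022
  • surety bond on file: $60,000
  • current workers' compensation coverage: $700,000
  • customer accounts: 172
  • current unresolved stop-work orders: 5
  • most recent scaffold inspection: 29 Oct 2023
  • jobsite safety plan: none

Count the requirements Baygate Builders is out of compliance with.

10

1. jobsite safety plan absent → not met
2. condition 'performs public-works projects' holds; fall-protection recertification 191 days ago vs limit 180 → not met
3. commercial general liability coverage $450,000 < $525,000 → not met
4. scaffold inspection 193 days ago vs limit 180 → not met
5. condition 'performs work above three stories' holds; licensed crane operators 2 < 3 → not met
6. equipment calibration 592 days ago vs limit 540 → not met
7. OSHA-30 certified supervisors 0 < 4 → not met
8. surety bond $60,000 ≥ $50,000 → met
9. workers' compensation coverage $700,000 < $750,000 → not met
10. unresolved stop-work orders 5 > 3 → not met
11. condition 'handles asbestos abatement' holds; OSHA safety training 61 days ago vs limit 45 → not met
Not met: 10 of 11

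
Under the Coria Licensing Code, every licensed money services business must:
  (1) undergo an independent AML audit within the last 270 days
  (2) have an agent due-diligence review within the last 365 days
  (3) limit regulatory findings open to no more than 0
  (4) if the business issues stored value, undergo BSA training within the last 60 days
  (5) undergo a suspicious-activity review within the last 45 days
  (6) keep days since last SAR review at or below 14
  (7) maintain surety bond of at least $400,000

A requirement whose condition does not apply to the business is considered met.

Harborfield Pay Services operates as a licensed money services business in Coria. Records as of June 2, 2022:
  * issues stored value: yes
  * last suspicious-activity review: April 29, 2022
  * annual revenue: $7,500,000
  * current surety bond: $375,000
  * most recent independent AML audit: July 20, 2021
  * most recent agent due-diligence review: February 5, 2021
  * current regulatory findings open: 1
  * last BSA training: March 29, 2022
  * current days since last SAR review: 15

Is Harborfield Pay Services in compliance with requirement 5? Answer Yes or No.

Yes

5. suspicious-activity review 34 days ago vs limit 45 → met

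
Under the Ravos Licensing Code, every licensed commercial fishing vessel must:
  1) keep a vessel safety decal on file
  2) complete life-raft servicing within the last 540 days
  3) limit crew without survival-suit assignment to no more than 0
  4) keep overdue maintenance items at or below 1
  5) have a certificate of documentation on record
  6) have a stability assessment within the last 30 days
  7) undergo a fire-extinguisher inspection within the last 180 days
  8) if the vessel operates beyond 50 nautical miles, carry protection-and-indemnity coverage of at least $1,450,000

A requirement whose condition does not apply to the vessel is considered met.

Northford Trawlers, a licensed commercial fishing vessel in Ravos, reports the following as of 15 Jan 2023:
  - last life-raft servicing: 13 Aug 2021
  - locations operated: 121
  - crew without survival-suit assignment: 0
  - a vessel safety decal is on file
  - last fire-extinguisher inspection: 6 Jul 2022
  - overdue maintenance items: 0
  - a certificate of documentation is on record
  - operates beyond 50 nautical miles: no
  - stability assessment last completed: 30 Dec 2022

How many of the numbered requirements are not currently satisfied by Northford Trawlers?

1. vessel safety decal present → met
2. life-raft servicing 520 days ago vs limit 540 → met
3. crew without survival-suit assignment 0 ≤ 0 → met
4. overdue maintenance items 0 ≤ 1 → met
5. certificate of documentation present → met
6. stability assessment 16 days ago vs limit 30 → met
7. fire-extinguisher inspection 193 days ago vs limit 180 → not met
8. condition 'operates beyond 50 nautical miles' does not hold → requirement n/a → met
Not met: 1 of 8

1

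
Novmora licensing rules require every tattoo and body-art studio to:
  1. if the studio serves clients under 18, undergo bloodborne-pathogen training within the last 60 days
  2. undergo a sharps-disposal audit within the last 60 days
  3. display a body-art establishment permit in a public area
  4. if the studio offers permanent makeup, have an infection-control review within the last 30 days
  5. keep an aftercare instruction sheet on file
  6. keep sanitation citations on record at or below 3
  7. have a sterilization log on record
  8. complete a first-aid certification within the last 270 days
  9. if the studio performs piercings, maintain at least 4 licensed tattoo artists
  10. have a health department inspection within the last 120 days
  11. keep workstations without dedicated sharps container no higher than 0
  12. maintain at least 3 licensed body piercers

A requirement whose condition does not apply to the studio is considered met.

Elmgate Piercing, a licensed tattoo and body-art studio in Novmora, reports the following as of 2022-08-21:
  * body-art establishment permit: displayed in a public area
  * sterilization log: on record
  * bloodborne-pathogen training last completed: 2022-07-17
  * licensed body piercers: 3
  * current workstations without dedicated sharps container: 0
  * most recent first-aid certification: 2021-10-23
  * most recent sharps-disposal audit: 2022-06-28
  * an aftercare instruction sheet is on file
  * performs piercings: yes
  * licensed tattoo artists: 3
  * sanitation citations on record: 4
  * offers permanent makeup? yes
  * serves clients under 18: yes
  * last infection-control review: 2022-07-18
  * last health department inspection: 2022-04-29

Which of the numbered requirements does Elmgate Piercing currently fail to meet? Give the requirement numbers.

4, 6, 8, 9

1. condition 'serves clients under 18' holds; bloodborne-pathogen training 35 days ago vs limit 60 → met
2. sharps-disposal audit 54 days ago vs limit 60 → met
3. body-art establishment permit present → met
4. condition 'offers permanent makeup' holds; infection-control review 34 days ago vs limit 30 → not met
5. aftercare instruction sheet present → met
6. sanitation citations on record 4 > 3 → not met
7. sterilization log present → met
8. first-aid certification 302 days ago vs limit 270 → not met
9. condition 'performs piercings' holds; licensed tattoo artists 3 < 4 → not met
10. health department inspection 114 days ago vs limit 120 → met
11. workstations without dedicated sharps container 0 ≤ 0 → met
12. licensed body piercers 3 ≥ 3 → met
Not met: 4, 6, 8, 9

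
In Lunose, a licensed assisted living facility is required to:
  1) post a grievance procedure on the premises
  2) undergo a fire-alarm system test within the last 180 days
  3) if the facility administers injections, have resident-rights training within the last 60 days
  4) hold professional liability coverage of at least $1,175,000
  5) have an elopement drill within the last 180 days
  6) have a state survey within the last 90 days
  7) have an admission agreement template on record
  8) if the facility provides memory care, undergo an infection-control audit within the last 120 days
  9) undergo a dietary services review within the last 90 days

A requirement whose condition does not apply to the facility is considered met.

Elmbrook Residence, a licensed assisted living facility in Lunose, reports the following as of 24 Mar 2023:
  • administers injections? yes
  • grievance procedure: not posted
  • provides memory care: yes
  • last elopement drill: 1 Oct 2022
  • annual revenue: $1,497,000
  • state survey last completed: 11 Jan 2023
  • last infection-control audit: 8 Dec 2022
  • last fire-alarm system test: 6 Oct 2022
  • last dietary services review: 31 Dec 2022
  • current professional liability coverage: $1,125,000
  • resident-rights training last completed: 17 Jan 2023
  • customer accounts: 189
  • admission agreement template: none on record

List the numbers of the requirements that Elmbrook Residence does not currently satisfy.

1, 3, 4, 7

1. grievance procedure absent → not met
2. fire-alarm system test 169 days ago vs limit 180 → met
3. condition 'administers injections' holds; resident-rights training 66 days ago vs limit 60 → not met
4. professional liability coverage $1,125,000 < $1,175,000 → not met
5. elopement drill 174 days ago vs limit 180 → met
6. state survey 72 days ago vs limit 90 → met
7. admission agreement template absent → not met
8. condition 'provides memory care' holds; infection-control audit 106 days ago vs limit 120 → met
9. dietary services review 83 days ago vs limit 90 → met
Not met: 1, 3, 4, 7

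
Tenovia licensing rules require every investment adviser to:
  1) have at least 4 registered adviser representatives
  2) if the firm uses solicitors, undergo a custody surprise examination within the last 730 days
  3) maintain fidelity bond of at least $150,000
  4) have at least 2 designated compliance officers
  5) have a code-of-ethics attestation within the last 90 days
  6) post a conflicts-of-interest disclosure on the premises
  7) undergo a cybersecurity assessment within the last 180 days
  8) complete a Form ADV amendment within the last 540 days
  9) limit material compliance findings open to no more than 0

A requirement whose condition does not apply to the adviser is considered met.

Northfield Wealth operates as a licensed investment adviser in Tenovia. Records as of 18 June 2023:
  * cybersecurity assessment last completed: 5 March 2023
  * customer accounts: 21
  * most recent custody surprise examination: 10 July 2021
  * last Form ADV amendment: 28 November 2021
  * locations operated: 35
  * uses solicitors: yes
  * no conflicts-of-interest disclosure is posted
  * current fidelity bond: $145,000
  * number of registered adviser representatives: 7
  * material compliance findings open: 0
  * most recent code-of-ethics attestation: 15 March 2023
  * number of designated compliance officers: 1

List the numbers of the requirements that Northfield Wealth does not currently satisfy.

1. registered adviser representatives 7 ≥ 4 → met
2. condition 'uses solicitors' holds; custody surprise examination 708 days ago vs limit 730 → met
3. fidelity bond $145,000 < $150,000 → not met
4. designated compliance officers 1 < 2 → not met
5. code-of-ethics attestation 95 days ago vs limit 90 → not met
6. conflicts-of-interest disclosure absent → not met
7. cybersecurity assessment 105 days ago vs limit 180 → met
8. Form ADV amendment 567 days ago vs limit 540 → not met
9. material compliance findings open 0 ≤ 0 → met
Not met: 3, 4, 5, 6, 8

3, 4, 5, 6, 8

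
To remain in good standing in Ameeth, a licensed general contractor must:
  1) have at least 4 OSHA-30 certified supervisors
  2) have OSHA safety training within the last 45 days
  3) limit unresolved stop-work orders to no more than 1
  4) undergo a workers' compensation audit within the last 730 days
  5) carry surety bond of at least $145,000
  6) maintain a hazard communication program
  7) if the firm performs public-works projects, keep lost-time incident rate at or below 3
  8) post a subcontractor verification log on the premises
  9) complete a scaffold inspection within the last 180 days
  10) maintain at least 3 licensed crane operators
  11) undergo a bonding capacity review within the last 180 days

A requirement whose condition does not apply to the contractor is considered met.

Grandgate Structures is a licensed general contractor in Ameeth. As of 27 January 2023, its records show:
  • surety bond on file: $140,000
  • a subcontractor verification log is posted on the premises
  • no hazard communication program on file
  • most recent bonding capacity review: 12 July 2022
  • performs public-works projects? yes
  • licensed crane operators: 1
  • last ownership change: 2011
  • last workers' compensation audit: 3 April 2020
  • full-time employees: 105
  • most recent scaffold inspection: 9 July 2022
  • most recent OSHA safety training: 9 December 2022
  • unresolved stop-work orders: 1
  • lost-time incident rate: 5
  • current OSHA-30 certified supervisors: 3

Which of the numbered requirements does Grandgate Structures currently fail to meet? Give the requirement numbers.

1. OSHA-30 certified supervisors 3 < 4 → not met
2. OSHA safety training 49 days ago vs limit 45 → not met
3. unresolved stop-work orders 1 ≤ 1 → met
4. workers' compensation audit 1029 days ago vs limit 730 → not met
5. surety bond $140,000 < $145,000 → not met
6. hazard communication program absent → not met
7. condition 'performs public-works projects' holds; lost-time incident rate 5 > 3 → not met
8. subcontractor verification log present → met
9. scaffold inspection 202 days ago vs limit 180 → not met
10. licensed crane operators 1 < 3 → not met
11. bonding capacity review 199 days ago vs limit 180 → not met
Not met: 1, 2, 4, 5, 6, 7, 9, 10, 11

1, 2, 4, 5, 6, 7, 9, 10, 11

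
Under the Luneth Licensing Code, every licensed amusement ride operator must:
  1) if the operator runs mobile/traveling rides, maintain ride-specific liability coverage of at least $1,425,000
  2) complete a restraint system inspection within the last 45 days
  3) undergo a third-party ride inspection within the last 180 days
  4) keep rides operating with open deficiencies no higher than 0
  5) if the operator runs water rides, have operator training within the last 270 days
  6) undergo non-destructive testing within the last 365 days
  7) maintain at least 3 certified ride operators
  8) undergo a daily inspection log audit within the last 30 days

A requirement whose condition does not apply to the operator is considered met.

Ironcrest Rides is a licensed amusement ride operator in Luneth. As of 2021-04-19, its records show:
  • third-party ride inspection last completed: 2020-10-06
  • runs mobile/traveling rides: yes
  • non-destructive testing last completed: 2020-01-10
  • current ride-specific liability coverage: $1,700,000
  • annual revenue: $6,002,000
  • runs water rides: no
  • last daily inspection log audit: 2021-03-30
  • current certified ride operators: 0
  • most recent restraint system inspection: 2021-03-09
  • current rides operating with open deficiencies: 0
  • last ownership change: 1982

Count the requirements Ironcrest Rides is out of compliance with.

3

1. condition 'runs mobile/traveling rides' holds; ride-specific liability coverage $1,700,000 ≥ $1,425,000 → met
2. restraint system inspection 41 days ago vs limit 45 → met
3. third-party ride inspection 195 days ago vs limit 180 → not met
4. rides operating with open deficiencies 0 ≤ 0 → met
5. condition 'runs water rides' does not hold → requirement n/a → met
6. non-destructive testing 465 days ago vs limit 365 → not met
7. certified ride operators 0 < 3 → not met
8. daily inspection log audit 20 days ago vs limit 30 → met
Not met: 3 of 8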